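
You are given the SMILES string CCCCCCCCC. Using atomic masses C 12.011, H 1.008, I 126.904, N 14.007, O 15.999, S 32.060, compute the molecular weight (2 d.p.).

First, the molecular formula is C9H20 (counting implicit H from valence).
  C: 9 × 12.011 = 108.099
  H: 20 × 1.008 = 20.160
Sum: 9×12.011 + 20×1.008 = 128.259 → 128.26 g/mol.

128.26 g/mol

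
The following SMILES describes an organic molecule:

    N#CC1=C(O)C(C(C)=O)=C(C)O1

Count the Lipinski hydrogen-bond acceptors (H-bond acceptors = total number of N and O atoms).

4

N atoms: 1; O atoms: 3.
Lipinski HBA = 1 + 3 = 4.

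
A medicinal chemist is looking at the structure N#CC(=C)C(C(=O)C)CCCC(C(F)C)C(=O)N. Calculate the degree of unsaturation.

Degree of unsaturation = (number of rings) + (number of π bonds).
Ring closures in the SMILES: 0.
π bonds: 3 double bonds (each 1 DoU), 1 triple bond (each 2 DoU) → 5 DoU from unsaturation.
Total DoU = 0 + 5 = 5.

5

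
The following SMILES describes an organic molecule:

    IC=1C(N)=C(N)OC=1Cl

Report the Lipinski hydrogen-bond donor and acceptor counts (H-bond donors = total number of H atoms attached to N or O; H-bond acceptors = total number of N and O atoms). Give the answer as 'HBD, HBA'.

4, 3

Donors: find every N or O and count the H atoms it carries.
  atom 4 (N): bond orders sum to 1 → 2 H
  atom 6 (N): bond orders sum to 1 → 2 H
  atom 7 (O): bond orders sum to 2 → 0 H
Lipinski HBD = 4.
Acceptors: N atoms = 2, O atoms = 1 → HBA = 3.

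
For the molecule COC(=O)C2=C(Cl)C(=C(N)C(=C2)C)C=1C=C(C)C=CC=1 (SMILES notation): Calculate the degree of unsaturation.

9

Molecular formula: C16H16ClNO2.
DoU = (2C + 2 + N − H − X) / 2, where X is the halogen count and O/S are ignored.
    = (2·16 + 2 + 1 − 16 − 1) / 2 = 18 / 2 = 9.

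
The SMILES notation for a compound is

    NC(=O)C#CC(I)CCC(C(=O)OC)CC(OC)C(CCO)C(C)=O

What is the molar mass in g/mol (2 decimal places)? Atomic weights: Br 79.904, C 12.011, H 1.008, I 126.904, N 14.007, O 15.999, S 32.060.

First, the molecular formula is C17H26INO6 (counting implicit H from valence).
  C: 17 × 12.011 = 204.187
  H: 26 × 1.008 = 26.208
  I: 1 × 126.904 = 126.904
  N: 1 × 14.007 = 14.007
  O: 6 × 15.999 = 95.994
Sum: 17×12.011 + 26×1.008 + 1×126.904 + 1×14.007 + 6×15.999 = 467.300 → 467.30 g/mol.

467.30 g/mol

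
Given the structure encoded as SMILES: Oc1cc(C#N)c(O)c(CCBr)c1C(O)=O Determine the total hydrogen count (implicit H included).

Walk through each heavy atom and fill implicit hydrogens from standard valence (C 4, N 3, O 2, S 2, halogen 1); for lowercase aromatic atoms, an aromatic c carries 1 H when it has two neighbours and 0 H with three, and aromatic n carries 0 H:
  atom 1: O, bond orders sum to 1 (valence 2) → 1 H
  atom 2: aromatic c, 3 neighbours → 0 H
  atom 3: aromatic c, 2 neighbours → 1 H
  atom 4: aromatic c, 3 neighbours → 0 H
  atom 5: C, bond orders sum to 4 (valence 4) → 0 H
  atom 6: N, bond orders sum to 3 (valence 3) → 0 H
  atom 7: aromatic c, 3 neighbours → 0 H
  atom 8: O, bond orders sum to 1 (valence 2) → 1 H
  atom 9: aromatic c, 3 neighbours → 0 H
  atom 10: C, bond orders sum to 2 (valence 4) → 2 H
  atom 11: C, bond orders sum to 2 (valence 4) → 2 H
  atom 12: Br (halogen, monovalent) → 0 H
  atom 13: aromatic c, 3 neighbours → 0 H
  atom 14: C, bond orders sum to 4 (valence 4) → 0 H
  atom 15: O, bond orders sum to 1 (valence 2) → 1 H
  atom 16: O, bond orders sum to 2 (valence 2) → 0 H
Total hydrogens: 8.

8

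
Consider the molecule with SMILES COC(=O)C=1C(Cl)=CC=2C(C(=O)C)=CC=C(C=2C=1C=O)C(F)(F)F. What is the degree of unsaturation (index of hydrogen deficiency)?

10

Molecular formula: C16H10ClF3O4.
DoU = (2C + 2 + N − H − X) / 2, where X is the halogen count and O/S are ignored.
    = (2·16 + 2 + 0 − 10 − 4) / 2 = 20 / 2 = 10.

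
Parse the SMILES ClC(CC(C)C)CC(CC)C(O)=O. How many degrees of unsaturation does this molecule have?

Degree of unsaturation = (number of rings) + (number of π bonds).
Ring closures in the SMILES: 0.
π bonds: 1 double bond (each 1 DoU) → 1 DoU from unsaturation.
Total DoU = 0 + 1 = 1.

1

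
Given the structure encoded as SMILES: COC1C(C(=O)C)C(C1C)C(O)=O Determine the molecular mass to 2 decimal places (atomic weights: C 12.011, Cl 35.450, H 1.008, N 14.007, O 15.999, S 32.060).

186.21 g/mol

First, the molecular formula is C9H14O4 (counting implicit H from valence).
  C: 9 × 12.011 = 108.099
  H: 14 × 1.008 = 14.112
  O: 4 × 15.999 = 63.996
Sum: 9×12.011 + 14×1.008 + 4×15.999 = 186.207 → 186.21 g/mol.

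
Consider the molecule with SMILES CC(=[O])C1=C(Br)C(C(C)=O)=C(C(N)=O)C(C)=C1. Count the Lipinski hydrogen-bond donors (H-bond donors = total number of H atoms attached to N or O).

Donors: find every N or O and count the H atoms it carries.
  atom 3 (O): bond orders sum to 2 → 0 H
  atom 10 (O): bond orders sum to 2 → 0 H
  atom 13 (N): bond orders sum to 1 → 2 H
  atom 14 (O): bond orders sum to 2 → 0 H
Lipinski HBD = 2.

2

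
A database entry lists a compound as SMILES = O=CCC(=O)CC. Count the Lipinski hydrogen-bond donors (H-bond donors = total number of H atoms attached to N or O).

0

Donors: find every N or O and count the H atoms it carries.
  atom 1 (O): bond orders sum to 2 → 0 H
  atom 5 (O): bond orders sum to 2 → 0 H
Lipinski HBD = 0.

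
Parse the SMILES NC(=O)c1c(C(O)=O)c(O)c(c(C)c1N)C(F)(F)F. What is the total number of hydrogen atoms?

9

Walk through each heavy atom and fill implicit hydrogens from standard valence (C 4, N 3, O 2, S 2, halogen 1); for lowercase aromatic atoms, an aromatic c carries 1 H when it has two neighbours and 0 H with three, and aromatic n carries 0 H:
  atom 1: N, bond orders sum to 1 (valence 3) → 2 H
  atom 2: C, bond orders sum to 4 (valence 4) → 0 H
  atom 3: O, bond orders sum to 2 (valence 2) → 0 H
  atom 4: aromatic c, 3 neighbours → 0 H
  atom 5: aromatic c, 3 neighbours → 0 H
  atom 6: C, bond orders sum to 4 (valence 4) → 0 H
  atom 7: O, bond orders sum to 1 (valence 2) → 1 H
  atom 8: O, bond orders sum to 2 (valence 2) → 0 H
  atom 9: aromatic c, 3 neighbours → 0 H
  atom 10: O, bond orders sum to 1 (valence 2) → 1 H
  atom 11: aromatic c, 3 neighbours → 0 H
  atom 12: aromatic c, 3 neighbours → 0 H
  atom 13: C, bond orders sum to 1 (valence 4) → 3 H
  atom 14: aromatic c, 3 neighbours → 0 H
  atom 15: N, bond orders sum to 1 (valence 3) → 2 H
  atom 16: C, bond orders sum to 4 (valence 4) → 0 H
  atom 17: F (halogen, monovalent) → 0 H
  atom 18: F (halogen, monovalent) → 0 H
  atom 19: F (halogen, monovalent) → 0 H
Total hydrogens: 9.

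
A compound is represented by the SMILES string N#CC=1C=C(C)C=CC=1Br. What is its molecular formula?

C8H6BrN

Walk through each heavy atom and fill implicit hydrogens from standard valence (C 4, N 3, O 2, S 2, halogen 1):
  atom 1: N, bond orders sum to 3 (valence 3) → 0 H
  atom 2: C, bond orders sum to 4 (valence 4) → 0 H
  atom 3: C, bond orders sum to 4 (valence 4) → 0 H
  atom 4: C, bond orders sum to 3 (valence 4) → 1 H
  atom 5: C, bond orders sum to 4 (valence 4) → 0 H
  atom 6: C, bond orders sum to 1 (valence 4) → 3 H
  atom 7: C, bond orders sum to 3 (valence 4) → 1 H
  atom 8: C, bond orders sum to 3 (valence 4) → 1 H
  atom 9: C, bond orders sum to 4 (valence 4) → 0 H
  atom 10: Br (halogen, monovalent) → 0 H
Totals → C:8, H:6, Br:1, N:1.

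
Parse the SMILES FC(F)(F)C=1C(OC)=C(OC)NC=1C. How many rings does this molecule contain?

1

In SMILES, each pair of matching ring-closure digits denotes one ring-closing bond; the number of such bonds equals the number of independent rings.
Ring-closure bonds here: 1.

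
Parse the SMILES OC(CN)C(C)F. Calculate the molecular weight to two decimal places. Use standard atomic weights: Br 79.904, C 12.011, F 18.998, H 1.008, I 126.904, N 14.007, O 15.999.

107.13 g/mol

First, the molecular formula is C4H10FNO (counting implicit H from valence).
  C: 4 × 12.011 = 48.044
  F: 1 × 18.998 = 18.998
  H: 10 × 1.008 = 10.080
  N: 1 × 14.007 = 14.007
  O: 1 × 15.999 = 15.999
Sum: 4×12.011 + 1×18.998 + 10×1.008 + 1×14.007 + 1×15.999 = 107.128 → 107.13 g/mol.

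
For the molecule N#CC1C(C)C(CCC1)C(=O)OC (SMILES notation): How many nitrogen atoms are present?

1

Scan the SMILES for N atoms (remember two-letter symbols like Cl and Br are single atoms).
Nitrogen count: 1.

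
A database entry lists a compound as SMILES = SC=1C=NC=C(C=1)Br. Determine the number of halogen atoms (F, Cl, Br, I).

1

Halogen atoms appear at heavy-atom position 8 (1×Br).
Other groups present: 1 thiol.
Halogen count: 1.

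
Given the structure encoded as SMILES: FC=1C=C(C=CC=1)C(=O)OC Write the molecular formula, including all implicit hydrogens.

Walk through each heavy atom and fill implicit hydrogens from standard valence (C 4, N 3, O 2, S 2, halogen 1):
  atom 1: F (halogen, monovalent) → 0 H
  atom 2: C, bond orders sum to 4 (valence 4) → 0 H
  atom 3: C, bond orders sum to 3 (valence 4) → 1 H
  atom 4: C, bond orders sum to 4 (valence 4) → 0 H
  atom 5: C, bond orders sum to 3 (valence 4) → 1 H
  atom 6: C, bond orders sum to 3 (valence 4) → 1 H
  atom 7: C, bond orders sum to 3 (valence 4) → 1 H
  atom 8: C, bond orders sum to 4 (valence 4) → 0 H
  atom 9: O, bond orders sum to 2 (valence 2) → 0 H
  atom 10: O, bond orders sum to 2 (valence 2) → 0 H
  atom 11: C, bond orders sum to 1 (valence 4) → 3 H
Totals → C:8, H:7, F:1, O:2.

C8H7FO2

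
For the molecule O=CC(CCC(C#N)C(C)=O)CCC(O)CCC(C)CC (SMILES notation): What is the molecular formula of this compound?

C17H29NO3

Walk through each heavy atom and fill implicit hydrogens from standard valence (C 4, N 3, O 2, S 2, halogen 1):
  atom 1: O, bond orders sum to 2 (valence 2) → 0 H
  atom 2: C, bond orders sum to 3 (valence 4) → 1 H
  atom 3: C, bond orders sum to 3 (valence 4) → 1 H
  atom 4: C, bond orders sum to 2 (valence 4) → 2 H
  atom 5: C, bond orders sum to 2 (valence 4) → 2 H
  atom 6: C, bond orders sum to 3 (valence 4) → 1 H
  atom 7: C, bond orders sum to 4 (valence 4) → 0 H
  atom 8: N, bond orders sum to 3 (valence 3) → 0 H
  atom 9: C, bond orders sum to 4 (valence 4) → 0 H
  atom 10: C, bond orders sum to 1 (valence 4) → 3 H
  atom 11: O, bond orders sum to 2 (valence 2) → 0 H
  atom 12: C, bond orders sum to 2 (valence 4) → 2 H
  atom 13: C, bond orders sum to 2 (valence 4) → 2 H
  atom 14: C, bond orders sum to 3 (valence 4) → 1 H
  atom 15: O, bond orders sum to 1 (valence 2) → 1 H
  atom 16: C, bond orders sum to 2 (valence 4) → 2 H
  atom 17: C, bond orders sum to 2 (valence 4) → 2 H
  atom 18: C, bond orders sum to 3 (valence 4) → 1 H
  atom 19: C, bond orders sum to 1 (valence 4) → 3 H
  atom 20: C, bond orders sum to 2 (valence 4) → 2 H
  atom 21: C, bond orders sum to 1 (valence 4) → 3 H
Totals → C:17, H:29, N:1, O:3.
In Hill order: C17H29NO3.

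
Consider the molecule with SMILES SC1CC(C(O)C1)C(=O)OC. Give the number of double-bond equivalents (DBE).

Degree of unsaturation = (number of rings) + (number of π bonds).
Ring closures in the SMILES: 1.
π bonds: 1 double bond (each 1 DoU) → 1 DoU from unsaturation.
Total DoU = 1 + 1 = 2.

2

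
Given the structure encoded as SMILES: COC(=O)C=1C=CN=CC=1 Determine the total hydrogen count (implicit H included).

7

Walk through each heavy atom and fill implicit hydrogens from standard valence (C 4, N 3, O 2, S 2, halogen 1):
  atom 1: C, bond orders sum to 1 (valence 4) → 3 H
  atom 2: O, bond orders sum to 2 (valence 2) → 0 H
  atom 3: C, bond orders sum to 4 (valence 4) → 0 H
  atom 4: O, bond orders sum to 2 (valence 2) → 0 H
  atom 5: C, bond orders sum to 4 (valence 4) → 0 H
  atom 6: C, bond orders sum to 3 (valence 4) → 1 H
  atom 7: C, bond orders sum to 3 (valence 4) → 1 H
  atom 8: N, bond orders sum to 3 (valence 3) → 0 H
  atom 9: C, bond orders sum to 3 (valence 4) → 1 H
  atom 10: C, bond orders sum to 3 (valence 4) → 1 H
Total hydrogens: 7.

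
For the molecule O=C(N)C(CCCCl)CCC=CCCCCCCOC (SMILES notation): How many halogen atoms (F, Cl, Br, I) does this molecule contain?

1

Halogen atoms appear at heavy-atom position 8 (1×Cl).
Other groups present: 1 alkene, 1 amide, 1 ether.
Halogen count: 1.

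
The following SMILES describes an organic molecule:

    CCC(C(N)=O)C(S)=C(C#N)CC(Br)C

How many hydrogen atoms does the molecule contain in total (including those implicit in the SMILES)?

Walk through each heavy atom and fill implicit hydrogens from standard valence (C 4, N 3, O 2, S 2, halogen 1):
  atom 1: C, bond orders sum to 1 (valence 4) → 3 H
  atom 2: C, bond orders sum to 2 (valence 4) → 2 H
  atom 3: C, bond orders sum to 3 (valence 4) → 1 H
  atom 4: C, bond orders sum to 4 (valence 4) → 0 H
  atom 5: N, bond orders sum to 1 (valence 3) → 2 H
  atom 6: O, bond orders sum to 2 (valence 2) → 0 H
  atom 7: C, bond orders sum to 4 (valence 4) → 0 H
  atom 8: S, bond orders sum to 1 (valence 2) → 1 H
  atom 9: C, bond orders sum to 4 (valence 4) → 0 H
  atom 10: C, bond orders sum to 4 (valence 4) → 0 H
  atom 11: N, bond orders sum to 3 (valence 3) → 0 H
  atom 12: C, bond orders sum to 2 (valence 4) → 2 H
  atom 13: C, bond orders sum to 3 (valence 4) → 1 H
  atom 14: Br (halogen, monovalent) → 0 H
  atom 15: C, bond orders sum to 1 (valence 4) → 3 H
Total hydrogens: 15.

15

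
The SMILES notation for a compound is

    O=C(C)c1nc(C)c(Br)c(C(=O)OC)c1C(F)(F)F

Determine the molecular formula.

Walk through each heavy atom and fill implicit hydrogens from standard valence (C 4, N 3, O 2, S 2, halogen 1); for lowercase aromatic atoms, an aromatic c carries 1 H when it has two neighbours and 0 H with three, and aromatic n carries 0 H:
  atom 1: O, bond orders sum to 2 (valence 2) → 0 H
  atom 2: C, bond orders sum to 4 (valence 4) → 0 H
  atom 3: C, bond orders sum to 1 (valence 4) → 3 H
  atom 4: aromatic c, 3 neighbours → 0 H
  atom 5: aromatic n, 2 neighbours → 0 H
  atom 6: aromatic c, 3 neighbours → 0 H
  atom 7: C, bond orders sum to 1 (valence 4) → 3 H
  atom 8: aromatic c, 3 neighbours → 0 H
  atom 9: Br (halogen, monovalent) → 0 H
  atom 10: aromatic c, 3 neighbours → 0 H
  atom 11: C, bond orders sum to 4 (valence 4) → 0 H
  atom 12: O, bond orders sum to 2 (valence 2) → 0 H
  atom 13: O, bond orders sum to 2 (valence 2) → 0 H
  atom 14: C, bond orders sum to 1 (valence 4) → 3 H
  atom 15: aromatic c, 3 neighbours → 0 H
  atom 16: C, bond orders sum to 4 (valence 4) → 0 H
  atom 17: F (halogen, monovalent) → 0 H
  atom 18: F (halogen, monovalent) → 0 H
  atom 19: F (halogen, monovalent) → 0 H
Totals → C:11, H:9, Br:1, F:3, N:1, O:3.

C11H9BrF3NO3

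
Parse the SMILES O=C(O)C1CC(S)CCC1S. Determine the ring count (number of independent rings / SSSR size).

In SMILES, each pair of matching ring-closure digits denotes one ring-closing bond; the number of such bonds equals the number of independent rings.
Ring-closure bonds here: 1.

1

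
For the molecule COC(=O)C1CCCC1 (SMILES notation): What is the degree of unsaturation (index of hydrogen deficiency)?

Degree of unsaturation = (number of rings) + (number of π bonds).
Ring closures in the SMILES: 1.
π bonds: 1 double bond (each 1 DoU) → 1 DoU from unsaturation.
Total DoU = 1 + 1 = 2.

2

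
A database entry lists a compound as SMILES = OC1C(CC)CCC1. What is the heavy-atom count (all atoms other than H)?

Every atom symbol written in the SMILES (organic subset) is one heavy atom; implicit H are not written.
Heavy atoms by element → C:7, O:1.
Total: 8.

8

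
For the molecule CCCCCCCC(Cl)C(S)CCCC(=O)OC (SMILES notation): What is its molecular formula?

C14H27ClO2S

Walk through each heavy atom and fill implicit hydrogens from standard valence (C 4, N 3, O 2, S 2, halogen 1):
  atom 1: C, bond orders sum to 1 (valence 4) → 3 H
  atom 2: C, bond orders sum to 2 (valence 4) → 2 H
  atom 3: C, bond orders sum to 2 (valence 4) → 2 H
  atom 4: C, bond orders sum to 2 (valence 4) → 2 H
  atom 5: C, bond orders sum to 2 (valence 4) → 2 H
  atom 6: C, bond orders sum to 2 (valence 4) → 2 H
  atom 7: C, bond orders sum to 2 (valence 4) → 2 H
  atom 8: C, bond orders sum to 3 (valence 4) → 1 H
  atom 9: Cl (halogen, monovalent) → 0 H
  atom 10: C, bond orders sum to 3 (valence 4) → 1 H
  atom 11: S, bond orders sum to 1 (valence 2) → 1 H
  atom 12: C, bond orders sum to 2 (valence 4) → 2 H
  atom 13: C, bond orders sum to 2 (valence 4) → 2 H
  atom 14: C, bond orders sum to 2 (valence 4) → 2 H
  atom 15: C, bond orders sum to 4 (valence 4) → 0 H
  atom 16: O, bond orders sum to 2 (valence 2) → 0 H
  atom 17: O, bond orders sum to 2 (valence 2) → 0 H
  atom 18: C, bond orders sum to 1 (valence 4) → 3 H
Totals → C:14, H:27, Cl:1, O:2, S:1.
In Hill order: C14H27ClO2S.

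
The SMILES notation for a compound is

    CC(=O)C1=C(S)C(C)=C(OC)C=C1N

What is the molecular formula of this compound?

C10H13NO2S

Walk through each heavy atom and fill implicit hydrogens from standard valence (C 4, N 3, O 2, S 2, halogen 1):
  atom 1: C, bond orders sum to 1 (valence 4) → 3 H
  atom 2: C, bond orders sum to 4 (valence 4) → 0 H
  atom 3: O, bond orders sum to 2 (valence 2) → 0 H
  atom 4: C, bond orders sum to 4 (valence 4) → 0 H
  atom 5: C, bond orders sum to 4 (valence 4) → 0 H
  atom 6: S, bond orders sum to 1 (valence 2) → 1 H
  atom 7: C, bond orders sum to 4 (valence 4) → 0 H
  atom 8: C, bond orders sum to 1 (valence 4) → 3 H
  atom 9: C, bond orders sum to 4 (valence 4) → 0 H
  atom 10: O, bond orders sum to 2 (valence 2) → 0 H
  atom 11: C, bond orders sum to 1 (valence 4) → 3 H
  atom 12: C, bond orders sum to 3 (valence 4) → 1 H
  atom 13: C, bond orders sum to 4 (valence 4) → 0 H
  atom 14: N, bond orders sum to 1 (valence 3) → 2 H
Totals → C:10, H:13, N:1, O:2, S:1.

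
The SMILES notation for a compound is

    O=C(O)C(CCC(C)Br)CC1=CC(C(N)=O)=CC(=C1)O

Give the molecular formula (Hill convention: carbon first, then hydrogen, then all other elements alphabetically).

Walk through each heavy atom and fill implicit hydrogens from standard valence (C 4, N 3, O 2, S 2, halogen 1):
  atom 1: O, bond orders sum to 2 (valence 2) → 0 H
  atom 2: C, bond orders sum to 4 (valence 4) → 0 H
  atom 3: O, bond orders sum to 1 (valence 2) → 1 H
  atom 4: C, bond orders sum to 3 (valence 4) → 1 H
  atom 5: C, bond orders sum to 2 (valence 4) → 2 H
  atom 6: C, bond orders sum to 2 (valence 4) → 2 H
  atom 7: C, bond orders sum to 3 (valence 4) → 1 H
  atom 8: C, bond orders sum to 1 (valence 4) → 3 H
  atom 9: Br (halogen, monovalent) → 0 H
  atom 10: C, bond orders sum to 2 (valence 4) → 2 H
  atom 11: C, bond orders sum to 4 (valence 4) → 0 H
  atom 12: C, bond orders sum to 3 (valence 4) → 1 H
  atom 13: C, bond orders sum to 4 (valence 4) → 0 H
  atom 14: C, bond orders sum to 4 (valence 4) → 0 H
  atom 15: N, bond orders sum to 1 (valence 3) → 2 H
  atom 16: O, bond orders sum to 2 (valence 2) → 0 H
  atom 17: C, bond orders sum to 3 (valence 4) → 1 H
  atom 18: C, bond orders sum to 4 (valence 4) → 0 H
  atom 19: C, bond orders sum to 3 (valence 4) → 1 H
  atom 20: O, bond orders sum to 1 (valence 2) → 1 H
Totals → C:14, H:18, Br:1, N:1, O:4.

C14H18BrNO4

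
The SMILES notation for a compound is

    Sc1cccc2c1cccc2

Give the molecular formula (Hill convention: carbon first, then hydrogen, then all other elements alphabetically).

C10H8S

Walk through each heavy atom and fill implicit hydrogens from standard valence (C 4, N 3, O 2, S 2, halogen 1); for lowercase aromatic atoms, an aromatic c carries 1 H when it has two neighbours and 0 H with three, and aromatic n carries 0 H:
  atom 1: S, bond orders sum to 1 (valence 2) → 1 H
  atom 2: aromatic c, 3 neighbours → 0 H
  atom 3: aromatic c, 2 neighbours → 1 H
  atom 4: aromatic c, 2 neighbours → 1 H
  atom 5: aromatic c, 2 neighbours → 1 H
  atom 6: aromatic c, 3 neighbours → 0 H
  atom 7: aromatic c, 3 neighbours → 0 H
  atom 8: aromatic c, 2 neighbours → 1 H
  atom 9: aromatic c, 2 neighbours → 1 H
  atom 10: aromatic c, 2 neighbours → 1 H
  atom 11: aromatic c, 2 neighbours → 1 H
Totals → C:10, H:8, S:1.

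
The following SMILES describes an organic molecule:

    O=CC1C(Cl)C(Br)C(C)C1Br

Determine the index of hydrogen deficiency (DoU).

2

Degree of unsaturation = (number of rings) + (number of π bonds).
Ring closures in the SMILES: 1.
π bonds: 1 double bond (each 1 DoU) → 1 DoU from unsaturation.
Total DoU = 1 + 1 = 2.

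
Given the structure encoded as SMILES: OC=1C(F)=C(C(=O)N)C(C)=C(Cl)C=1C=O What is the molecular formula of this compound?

Walk through each heavy atom and fill implicit hydrogens from standard valence (C 4, N 3, O 2, S 2, halogen 1):
  atom 1: O, bond orders sum to 1 (valence 2) → 1 H
  atom 2: C, bond orders sum to 4 (valence 4) → 0 H
  atom 3: C, bond orders sum to 4 (valence 4) → 0 H
  atom 4: F (halogen, monovalent) → 0 H
  atom 5: C, bond orders sum to 4 (valence 4) → 0 H
  atom 6: C, bond orders sum to 4 (valence 4) → 0 H
  atom 7: O, bond orders sum to 2 (valence 2) → 0 H
  atom 8: N, bond orders sum to 1 (valence 3) → 2 H
  atom 9: C, bond orders sum to 4 (valence 4) → 0 H
  atom 10: C, bond orders sum to 1 (valence 4) → 3 H
  atom 11: C, bond orders sum to 4 (valence 4) → 0 H
  atom 12: Cl (halogen, monovalent) → 0 H
  atom 13: C, bond orders sum to 4 (valence 4) → 0 H
  atom 14: C, bond orders sum to 3 (valence 4) → 1 H
  atom 15: O, bond orders sum to 2 (valence 2) → 0 H
Totals → C:9, H:7, Cl:1, F:1, N:1, O:3.
In Hill order: C9H7ClFNO3.

C9H7ClFNO3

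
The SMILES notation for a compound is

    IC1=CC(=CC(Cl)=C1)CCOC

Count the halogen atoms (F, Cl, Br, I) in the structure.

Halogen atoms appear at heavy-atom positions 1, 7 (1×Cl, 1×I).
Other groups present: 1 ether.
Halogen count: 2.

2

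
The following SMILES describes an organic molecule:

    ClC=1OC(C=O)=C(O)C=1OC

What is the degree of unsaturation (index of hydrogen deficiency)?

4

Molecular formula: C6H5ClO4.
DoU = (2C + 2 + N − H − X) / 2, where X is the halogen count and O/S are ignored.
    = (2·6 + 2 + 0 − 5 − 1) / 2 = 8 / 2 = 4.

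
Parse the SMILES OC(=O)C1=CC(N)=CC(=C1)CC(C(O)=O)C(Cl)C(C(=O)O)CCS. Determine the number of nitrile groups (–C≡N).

Scan the SMILES for the nitrile motif — none present.
Groups that are present: 3 carboxylic acid, 1 primary amine, 1 thiol.

0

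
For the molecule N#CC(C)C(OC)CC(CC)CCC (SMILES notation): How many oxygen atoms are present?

1

Scan the SMILES for O atoms (remember two-letter symbols like Cl and Br are single atoms).
Oxygen count: 1.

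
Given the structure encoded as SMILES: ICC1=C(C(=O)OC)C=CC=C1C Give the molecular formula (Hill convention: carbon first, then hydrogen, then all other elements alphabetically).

C10H11IO2

Walk through each heavy atom and fill implicit hydrogens from standard valence (C 4, N 3, O 2, S 2, halogen 1):
  atom 1: I (halogen, monovalent) → 0 H
  atom 2: C, bond orders sum to 2 (valence 4) → 2 H
  atom 3: C, bond orders sum to 4 (valence 4) → 0 H
  atom 4: C, bond orders sum to 4 (valence 4) → 0 H
  atom 5: C, bond orders sum to 4 (valence 4) → 0 H
  atom 6: O, bond orders sum to 2 (valence 2) → 0 H
  atom 7: O, bond orders sum to 2 (valence 2) → 0 H
  atom 8: C, bond orders sum to 1 (valence 4) → 3 H
  atom 9: C, bond orders sum to 3 (valence 4) → 1 H
  atom 10: C, bond orders sum to 3 (valence 4) → 1 H
  atom 11: C, bond orders sum to 3 (valence 4) → 1 H
  atom 12: C, bond orders sum to 4 (valence 4) → 0 H
  atom 13: C, bond orders sum to 1 (valence 4) → 3 H
Totals → C:10, H:11, I:1, O:2.
In Hill order: C10H11IO2.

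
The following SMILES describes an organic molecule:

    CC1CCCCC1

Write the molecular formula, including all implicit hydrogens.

Walk through each heavy atom and fill implicit hydrogens from standard valence (C 4, N 3, O 2, S 2, halogen 1):
  atom 1: C, bond orders sum to 1 (valence 4) → 3 H
  atom 2: C, bond orders sum to 3 (valence 4) → 1 H
  atom 3: C, bond orders sum to 2 (valence 4) → 2 H
  atom 4: C, bond orders sum to 2 (valence 4) → 2 H
  atom 5: C, bond orders sum to 2 (valence 4) → 2 H
  atom 6: C, bond orders sum to 2 (valence 4) → 2 H
  atom 7: C, bond orders sum to 2 (valence 4) → 2 H
Totals → C:7, H:14.

C7H14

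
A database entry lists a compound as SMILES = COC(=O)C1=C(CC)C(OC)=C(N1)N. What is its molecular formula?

Walk through each heavy atom and fill implicit hydrogens from standard valence (C 4, N 3, O 2, S 2, halogen 1):
  atom 1: C, bond orders sum to 1 (valence 4) → 3 H
  atom 2: O, bond orders sum to 2 (valence 2) → 0 H
  atom 3: C, bond orders sum to 4 (valence 4) → 0 H
  atom 4: O, bond orders sum to 2 (valence 2) → 0 H
  atom 5: C, bond orders sum to 4 (valence 4) → 0 H
  atom 6: C, bond orders sum to 4 (valence 4) → 0 H
  atom 7: C, bond orders sum to 2 (valence 4) → 2 H
  atom 8: C, bond orders sum to 1 (valence 4) → 3 H
  atom 9: C, bond orders sum to 4 (valence 4) → 0 H
  atom 10: O, bond orders sum to 2 (valence 2) → 0 H
  atom 11: C, bond orders sum to 1 (valence 4) → 3 H
  atom 12: C, bond orders sum to 4 (valence 4) → 0 H
  atom 13: N, bond orders sum to 2 (valence 3) → 1 H
  atom 14: N, bond orders sum to 1 (valence 3) → 2 H
Totals → C:9, H:14, N:2, O:3.

C9H14N2O3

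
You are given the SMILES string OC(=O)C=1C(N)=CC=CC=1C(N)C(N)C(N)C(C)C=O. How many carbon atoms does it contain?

Count every carbon token in the SMILES (each C, including those in ring-closure positions and inside branches).
Carbon count: 13.

13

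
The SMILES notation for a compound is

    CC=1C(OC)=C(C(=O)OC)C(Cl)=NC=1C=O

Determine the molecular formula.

Walk through each heavy atom and fill implicit hydrogens from standard valence (C 4, N 3, O 2, S 2, halogen 1):
  atom 1: C, bond orders sum to 1 (valence 4) → 3 H
  atom 2: C, bond orders sum to 4 (valence 4) → 0 H
  atom 3: C, bond orders sum to 4 (valence 4) → 0 H
  atom 4: O, bond orders sum to 2 (valence 2) → 0 H
  atom 5: C, bond orders sum to 1 (valence 4) → 3 H
  atom 6: C, bond orders sum to 4 (valence 4) → 0 H
  atom 7: C, bond orders sum to 4 (valence 4) → 0 H
  atom 8: O, bond orders sum to 2 (valence 2) → 0 H
  atom 9: O, bond orders sum to 2 (valence 2) → 0 H
  atom 10: C, bond orders sum to 1 (valence 4) → 3 H
  atom 11: C, bond orders sum to 4 (valence 4) → 0 H
  atom 12: Cl (halogen, monovalent) → 0 H
  atom 13: N, bond orders sum to 3 (valence 3) → 0 H
  atom 14: C, bond orders sum to 4 (valence 4) → 0 H
  atom 15: C, bond orders sum to 3 (valence 4) → 1 H
  atom 16: O, bond orders sum to 2 (valence 2) → 0 H
Totals → C:10, H:10, Cl:1, N:1, O:4.
In Hill order: C10H10ClNO4.

C10H10ClNO4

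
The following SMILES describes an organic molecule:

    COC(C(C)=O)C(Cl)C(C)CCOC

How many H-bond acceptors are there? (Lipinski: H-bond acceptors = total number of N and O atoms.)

3

N atoms: 0; O atoms: 3.
Lipinski HBA = 0 + 3 = 3.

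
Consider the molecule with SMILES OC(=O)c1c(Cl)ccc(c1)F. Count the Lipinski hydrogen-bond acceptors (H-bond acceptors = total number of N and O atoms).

2

N atoms: 0; O atoms: 2.
Lipinski HBA = 0 + 2 = 2.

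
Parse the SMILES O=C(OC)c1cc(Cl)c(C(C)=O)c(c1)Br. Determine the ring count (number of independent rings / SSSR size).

1

In SMILES, each pair of matching ring-closure digits denotes one ring-closing bond; the number of such bonds equals the number of independent rings.
Ring-closure bonds here: 1.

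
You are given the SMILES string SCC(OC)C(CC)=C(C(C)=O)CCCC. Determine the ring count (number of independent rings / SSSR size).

0

In SMILES, each pair of matching ring-closure digits denotes one ring-closing bond; the number of such bonds equals the number of independent rings.
Ring-closure bonds here: 0.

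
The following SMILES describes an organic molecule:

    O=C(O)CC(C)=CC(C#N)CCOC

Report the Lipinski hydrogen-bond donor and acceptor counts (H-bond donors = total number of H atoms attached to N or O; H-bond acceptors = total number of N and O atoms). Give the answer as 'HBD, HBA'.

1, 4

Donors: find every N or O and count the H atoms it carries.
  atom 1 (O): bond orders sum to 2 → 0 H
  atom 3 (O): bond orders sum to 1 → 1 H
  atom 10 (N): bond orders sum to 3 → 0 H
  atom 13 (O): bond orders sum to 2 → 0 H
Lipinski HBD = 1.
Acceptors: N atoms = 1, O atoms = 3 → HBA = 4.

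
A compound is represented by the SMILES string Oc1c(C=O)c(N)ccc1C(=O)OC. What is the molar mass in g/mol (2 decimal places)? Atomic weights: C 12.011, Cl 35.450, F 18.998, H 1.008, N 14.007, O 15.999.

195.17 g/mol

First, the molecular formula is C9H9NO4 (counting implicit H from valence).
  C: 9 × 12.011 = 108.099
  H: 9 × 1.008 = 9.072
  N: 1 × 14.007 = 14.007
  O: 4 × 15.999 = 63.996
Sum: 9×12.011 + 9×1.008 + 1×14.007 + 4×15.999 = 195.174 → 195.17 g/mol.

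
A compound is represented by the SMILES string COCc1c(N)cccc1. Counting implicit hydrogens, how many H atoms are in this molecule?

11

Walk through each heavy atom and fill implicit hydrogens from standard valence (C 4, N 3, O 2, S 2, halogen 1); for lowercase aromatic atoms, an aromatic c carries 1 H when it has two neighbours and 0 H with three, and aromatic n carries 0 H:
  atom 1: C, bond orders sum to 1 (valence 4) → 3 H
  atom 2: O, bond orders sum to 2 (valence 2) → 0 H
  atom 3: C, bond orders sum to 2 (valence 4) → 2 H
  atom 4: aromatic c, 3 neighbours → 0 H
  atom 5: aromatic c, 3 neighbours → 0 H
  atom 6: N, bond orders sum to 1 (valence 3) → 2 H
  atom 7: aromatic c, 2 neighbours → 1 H
  atom 8: aromatic c, 2 neighbours → 1 H
  atom 9: aromatic c, 2 neighbours → 1 H
  atom 10: aromatic c, 2 neighbours → 1 H
Total hydrogens: 11.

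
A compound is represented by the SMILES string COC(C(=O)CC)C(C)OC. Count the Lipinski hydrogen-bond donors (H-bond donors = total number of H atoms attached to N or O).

Donors: find every N or O and count the H atoms it carries.
  atom 2 (O): bond orders sum to 2 → 0 H
  atom 5 (O): bond orders sum to 2 → 0 H
  atom 10 (O): bond orders sum to 2 → 0 H
Lipinski HBD = 0.

0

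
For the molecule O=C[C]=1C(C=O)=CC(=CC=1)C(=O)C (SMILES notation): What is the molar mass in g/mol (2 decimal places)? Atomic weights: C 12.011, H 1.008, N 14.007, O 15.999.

First, the molecular formula is C10H8O3 (counting implicit H from valence).
  C: 10 × 12.011 = 120.110
  H: 8 × 1.008 = 8.064
  O: 3 × 15.999 = 47.997
Sum: 10×12.011 + 8×1.008 + 3×15.999 = 176.171 → 176.17 g/mol.

176.17 g/mol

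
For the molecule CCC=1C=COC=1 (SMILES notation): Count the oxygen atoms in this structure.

1

Scan the SMILES for O atoms (remember two-letter symbols like Cl and Br are single atoms).
Oxygen count: 1.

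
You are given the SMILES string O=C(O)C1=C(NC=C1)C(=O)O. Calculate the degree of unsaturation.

5

Molecular formula: C6H5NO4.
DoU = (2C + 2 + N − H − X) / 2, where X is the halogen count and O/S are ignored.
    = (2·6 + 2 + 1 − 5 − 0) / 2 = 10 / 2 = 5.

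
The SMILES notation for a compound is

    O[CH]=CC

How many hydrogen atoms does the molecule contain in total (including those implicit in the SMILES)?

Walk through each heavy atom and fill implicit hydrogens from standard valence (C 4, N 3, O 2, S 2, halogen 1):
  atom 1: O, bond orders sum to 1 (valence 2) → 1 H
  atom 2: C with explicit H count 1
  atom 3: C, bond orders sum to 3 (valence 4) → 1 H
  atom 4: C, bond orders sum to 1 (valence 4) → 3 H
Total hydrogens: 6.

6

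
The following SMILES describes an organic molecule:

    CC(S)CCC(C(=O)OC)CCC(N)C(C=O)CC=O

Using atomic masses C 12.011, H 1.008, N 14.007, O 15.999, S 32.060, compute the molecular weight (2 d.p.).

303.42 g/mol

First, the molecular formula is C14H25NO4S (counting implicit H from valence).
  C: 14 × 12.011 = 168.154
  H: 25 × 1.008 = 25.200
  N: 1 × 14.007 = 14.007
  O: 4 × 15.999 = 63.996
  S: 1 × 32.060 = 32.060
Sum: 14×12.011 + 25×1.008 + 1×14.007 + 4×15.999 + 1×32.060 = 303.417 → 303.42 g/mol.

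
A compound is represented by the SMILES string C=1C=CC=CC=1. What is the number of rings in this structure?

In SMILES, each pair of matching ring-closure digits denotes one ring-closing bond; the number of such bonds equals the number of independent rings.
Ring-closure bonds here: 1.

1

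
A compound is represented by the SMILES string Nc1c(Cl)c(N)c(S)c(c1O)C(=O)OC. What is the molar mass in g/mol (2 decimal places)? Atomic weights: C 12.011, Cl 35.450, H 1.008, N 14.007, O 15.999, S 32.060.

First, the molecular formula is C8H9ClN2O3S (counting implicit H from valence).
  C: 8 × 12.011 = 96.088
  Cl: 1 × 35.450 = 35.450
  H: 9 × 1.008 = 9.072
  N: 2 × 14.007 = 28.014
  O: 3 × 15.999 = 47.997
  S: 1 × 32.060 = 32.060
Sum: 8×12.011 + 1×35.450 + 9×1.008 + 2×14.007 + 3×15.999 + 1×32.060 = 248.681 → 248.68 g/mol.

248.68 g/mol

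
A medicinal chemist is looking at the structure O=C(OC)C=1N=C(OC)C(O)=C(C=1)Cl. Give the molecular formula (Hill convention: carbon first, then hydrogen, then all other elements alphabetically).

Walk through each heavy atom and fill implicit hydrogens from standard valence (C 4, N 3, O 2, S 2, halogen 1):
  atom 1: O, bond orders sum to 2 (valence 2) → 0 H
  atom 2: C, bond orders sum to 4 (valence 4) → 0 H
  atom 3: O, bond orders sum to 2 (valence 2) → 0 H
  atom 4: C, bond orders sum to 1 (valence 4) → 3 H
  atom 5: C, bond orders sum to 4 (valence 4) → 0 H
  atom 6: N, bond orders sum to 3 (valence 3) → 0 H
  atom 7: C, bond orders sum to 4 (valence 4) → 0 H
  atom 8: O, bond orders sum to 2 (valence 2) → 0 H
  atom 9: C, bond orders sum to 1 (valence 4) → 3 H
  atom 10: C, bond orders sum to 4 (valence 4) → 0 H
  atom 11: O, bond orders sum to 1 (valence 2) → 1 H
  atom 12: C, bond orders sum to 4 (valence 4) → 0 H
  atom 13: C, bond orders sum to 3 (valence 4) → 1 H
  atom 14: Cl (halogen, monovalent) → 0 H
Totals → C:8, H:8, Cl:1, N:1, O:4.
In Hill order: C8H8ClNO4.

C8H8ClNO4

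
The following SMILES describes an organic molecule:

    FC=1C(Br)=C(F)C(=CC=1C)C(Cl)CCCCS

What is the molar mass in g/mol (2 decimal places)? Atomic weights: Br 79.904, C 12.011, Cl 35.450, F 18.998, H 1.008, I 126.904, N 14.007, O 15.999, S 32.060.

First, the molecular formula is C12H14BrClF2S (counting implicit H from valence).
  Br: 1 × 79.904 = 79.904
  C: 12 × 12.011 = 144.132
  Cl: 1 × 35.450 = 35.450
  F: 2 × 18.998 = 37.996
  H: 14 × 1.008 = 14.112
  S: 1 × 32.060 = 32.060
Sum: 1×79.904 + 12×12.011 + 1×35.450 + 2×18.998 + 14×1.008 + 1×32.060 = 343.654 → 343.65 g/mol.

343.65 g/mol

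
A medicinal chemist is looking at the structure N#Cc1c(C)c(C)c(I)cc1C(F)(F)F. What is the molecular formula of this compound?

C10H7F3IN

Walk through each heavy atom and fill implicit hydrogens from standard valence (C 4, N 3, O 2, S 2, halogen 1); for lowercase aromatic atoms, an aromatic c carries 1 H when it has two neighbours and 0 H with three, and aromatic n carries 0 H:
  atom 1: N, bond orders sum to 3 (valence 3) → 0 H
  atom 2: C, bond orders sum to 4 (valence 4) → 0 H
  atom 3: aromatic c, 3 neighbours → 0 H
  atom 4: aromatic c, 3 neighbours → 0 H
  atom 5: C, bond orders sum to 1 (valence 4) → 3 H
  atom 6: aromatic c, 3 neighbours → 0 H
  atom 7: C, bond orders sum to 1 (valence 4) → 3 H
  atom 8: aromatic c, 3 neighbours → 0 H
  atom 9: I (halogen, monovalent) → 0 H
  atom 10: aromatic c, 2 neighbours → 1 H
  atom 11: aromatic c, 3 neighbours → 0 H
  atom 12: C, bond orders sum to 4 (valence 4) → 0 H
  atom 13: F (halogen, monovalent) → 0 H
  atom 14: F (halogen, monovalent) → 0 H
  atom 15: F (halogen, monovalent) → 0 H
Totals → C:10, H:7, F:3, I:1, N:1.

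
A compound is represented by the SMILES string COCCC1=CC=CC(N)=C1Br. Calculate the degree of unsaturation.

Degree of unsaturation = (number of rings) + (number of π bonds).
Ring closures in the SMILES: 1.
π bonds: 3 double bonds (each 1 DoU) → 3 DoU from unsaturation.
Total DoU = 1 + 3 = 4.

4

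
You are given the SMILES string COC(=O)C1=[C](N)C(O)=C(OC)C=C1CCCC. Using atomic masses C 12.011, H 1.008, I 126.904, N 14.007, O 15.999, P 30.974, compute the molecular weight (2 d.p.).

253.30 g/mol

First, the molecular formula is C13H19NO4 (counting implicit H from valence).
  C: 13 × 12.011 = 156.143
  H: 19 × 1.008 = 19.152
  N: 1 × 14.007 = 14.007
  O: 4 × 15.999 = 63.996
Sum: 13×12.011 + 19×1.008 + 1×14.007 + 4×15.999 = 253.298 → 253.30 g/mol.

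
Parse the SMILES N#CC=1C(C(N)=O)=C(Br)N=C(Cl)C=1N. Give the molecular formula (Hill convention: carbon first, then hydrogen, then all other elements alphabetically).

Walk through each heavy atom and fill implicit hydrogens from standard valence (C 4, N 3, O 2, S 2, halogen 1):
  atom 1: N, bond orders sum to 3 (valence 3) → 0 H
  atom 2: C, bond orders sum to 4 (valence 4) → 0 H
  atom 3: C, bond orders sum to 4 (valence 4) → 0 H
  atom 4: C, bond orders sum to 4 (valence 4) → 0 H
  atom 5: C, bond orders sum to 4 (valence 4) → 0 H
  atom 6: N, bond orders sum to 1 (valence 3) → 2 H
  atom 7: O, bond orders sum to 2 (valence 2) → 0 H
  atom 8: C, bond orders sum to 4 (valence 4) → 0 H
  atom 9: Br (halogen, monovalent) → 0 H
  atom 10: N, bond orders sum to 3 (valence 3) → 0 H
  atom 11: C, bond orders sum to 4 (valence 4) → 0 H
  atom 12: Cl (halogen, monovalent) → 0 H
  atom 13: C, bond orders sum to 4 (valence 4) → 0 H
  atom 14: N, bond orders sum to 1 (valence 3) → 2 H
Totals → C:7, H:4, Br:1, Cl:1, N:4, O:1.

C7H4BrClN4O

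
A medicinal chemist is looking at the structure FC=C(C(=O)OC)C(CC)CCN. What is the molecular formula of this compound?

C9H16FNO2

Walk through each heavy atom and fill implicit hydrogens from standard valence (C 4, N 3, O 2, S 2, halogen 1):
  atom 1: F (halogen, monovalent) → 0 H
  atom 2: C, bond orders sum to 3 (valence 4) → 1 H
  atom 3: C, bond orders sum to 4 (valence 4) → 0 H
  atom 4: C, bond orders sum to 4 (valence 4) → 0 H
  atom 5: O, bond orders sum to 2 (valence 2) → 0 H
  atom 6: O, bond orders sum to 2 (valence 2) → 0 H
  atom 7: C, bond orders sum to 1 (valence 4) → 3 H
  atom 8: C, bond orders sum to 3 (valence 4) → 1 H
  atom 9: C, bond orders sum to 2 (valence 4) → 2 H
  atom 10: C, bond orders sum to 1 (valence 4) → 3 H
  atom 11: C, bond orders sum to 2 (valence 4) → 2 H
  atom 12: C, bond orders sum to 2 (valence 4) → 2 H
  atom 13: N, bond orders sum to 1 (valence 3) → 2 H
Totals → C:9, H:16, F:1, N:1, O:2.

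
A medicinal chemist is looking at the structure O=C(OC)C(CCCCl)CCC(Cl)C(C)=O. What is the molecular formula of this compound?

C11H18Cl2O3

Walk through each heavy atom and fill implicit hydrogens from standard valence (C 4, N 3, O 2, S 2, halogen 1):
  atom 1: O, bond orders sum to 2 (valence 2) → 0 H
  atom 2: C, bond orders sum to 4 (valence 4) → 0 H
  atom 3: O, bond orders sum to 2 (valence 2) → 0 H
  atom 4: C, bond orders sum to 1 (valence 4) → 3 H
  atom 5: C, bond orders sum to 3 (valence 4) → 1 H
  atom 6: C, bond orders sum to 2 (valence 4) → 2 H
  atom 7: C, bond orders sum to 2 (valence 4) → 2 H
  atom 8: C, bond orders sum to 2 (valence 4) → 2 H
  atom 9: Cl (halogen, monovalent) → 0 H
  atom 10: C, bond orders sum to 2 (valence 4) → 2 H
  atom 11: C, bond orders sum to 2 (valence 4) → 2 H
  atom 12: C, bond orders sum to 3 (valence 4) → 1 H
  atom 13: Cl (halogen, monovalent) → 0 H
  atom 14: C, bond orders sum to 4 (valence 4) → 0 H
  atom 15: C, bond orders sum to 1 (valence 4) → 3 H
  atom 16: O, bond orders sum to 2 (valence 2) → 0 H
Totals → C:11, H:18, Cl:2, O:3.
In Hill order: C11H18Cl2O3.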